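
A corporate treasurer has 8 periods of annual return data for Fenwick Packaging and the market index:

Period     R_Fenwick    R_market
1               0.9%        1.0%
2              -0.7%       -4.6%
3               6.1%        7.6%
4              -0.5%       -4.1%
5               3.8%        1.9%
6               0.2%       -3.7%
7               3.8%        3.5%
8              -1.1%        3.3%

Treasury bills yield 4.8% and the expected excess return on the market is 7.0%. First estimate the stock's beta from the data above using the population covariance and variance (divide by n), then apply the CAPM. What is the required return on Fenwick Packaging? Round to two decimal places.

7.98%

Mean R_i = (0.9 − 0.7 + 6.1 − 0.5 + 3.8 + 0.2 + 3.8 − 1.1) / 8 = 1.5625%
Mean R_m = (1.0 − 4.6 + 7.6 − 4.1 + 1.9 − 3.7 + 3.5 + 3.3) / 8 = 0.6125%
Σ(R_i − R̄_i)(R_m − R̄_m) = 61.0238  ⇒  Cov = 61.0238 / 8 = 7.6280
Σ(R_m − R̄_m)² = 134.1688  ⇒  Var(R_m) = 134.1688 / 8 = 16.7711
β = Cov / Var(R_m) = 7.6280 / 16.7711 = 0.4548
E(R) = R_f + β × MRP = 4.8% + 0.4548 × 7.0% = 7.98%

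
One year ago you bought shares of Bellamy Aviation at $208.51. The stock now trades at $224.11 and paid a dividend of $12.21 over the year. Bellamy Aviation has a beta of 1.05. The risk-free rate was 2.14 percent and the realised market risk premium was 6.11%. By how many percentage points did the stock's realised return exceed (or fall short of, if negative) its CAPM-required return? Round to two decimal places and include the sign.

+4.78%

Realised HPR = (P1 + D1 − P0) / P0 = (224.11 + 12.21 − 208.51) / 208.51 = 27.81 / 208.51 = 13.3375%
CAPM required = R_f + β·MRP = 2.14% + 1.05 × 6.11% = 8.5555%
α = realised − required = 13.3375% − 8.5555% = +4.78%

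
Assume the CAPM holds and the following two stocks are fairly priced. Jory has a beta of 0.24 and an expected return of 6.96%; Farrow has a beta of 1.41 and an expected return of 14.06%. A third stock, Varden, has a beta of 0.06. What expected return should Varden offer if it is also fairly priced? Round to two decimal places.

5.87%

MRP (SML slope) = (14.06% − 6.96%) / (1.41 − 0.24) = 7.10% / 1.17 = 6.0684%
R_f (intercept) = 6.96% − 0.24 × 6.0684% = 5.5036%
E(R_Varden) = R_f + β × MRP = 5.5036% + 0.06 × 6.0684% = 5.87%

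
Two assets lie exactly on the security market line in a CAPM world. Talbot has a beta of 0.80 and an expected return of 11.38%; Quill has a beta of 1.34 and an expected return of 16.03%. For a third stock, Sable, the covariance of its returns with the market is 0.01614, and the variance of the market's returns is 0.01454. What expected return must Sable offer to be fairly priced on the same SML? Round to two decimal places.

14.05%

MRP = (16.03% − 11.38%) / (1.34 − 0.80) = 8.6111%
R_f = 11.38% − 0.80 × 8.6111% = 4.4911%
β_Sable = Cov / Var(R_m) = 0.01614 / 0.01454 = 1.1100
E(R_Sable) = R_f + β × MRP = 4.4911% + 1.1100 × 8.6111% = 14.05%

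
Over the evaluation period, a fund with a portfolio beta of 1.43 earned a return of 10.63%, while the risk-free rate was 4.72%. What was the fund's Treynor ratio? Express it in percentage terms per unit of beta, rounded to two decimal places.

4.13%

Treynor = (R_P − R_f) / β_P = (10.63% − 4.72%) / 1.4300 = 5.91% / 1.4300 = 4.13%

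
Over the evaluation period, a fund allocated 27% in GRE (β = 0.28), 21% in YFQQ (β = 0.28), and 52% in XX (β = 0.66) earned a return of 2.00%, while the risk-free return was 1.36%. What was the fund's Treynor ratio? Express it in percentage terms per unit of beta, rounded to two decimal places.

β_P = 0.27×0.28 + 0.21×0.28 + 0.52×0.66 = 0.4776
Treynor = (R_P − R_f) / β_P = (2.00% − 1.36%) / 0.4776 = 0.64% / 0.4776 = 1.34%

1.34%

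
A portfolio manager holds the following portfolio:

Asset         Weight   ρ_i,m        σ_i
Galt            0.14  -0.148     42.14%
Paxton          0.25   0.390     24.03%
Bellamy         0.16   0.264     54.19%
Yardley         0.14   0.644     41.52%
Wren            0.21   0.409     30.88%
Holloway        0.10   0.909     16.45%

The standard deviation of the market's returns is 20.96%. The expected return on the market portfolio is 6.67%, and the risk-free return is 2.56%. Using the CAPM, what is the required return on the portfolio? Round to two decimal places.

β_Galt = -0.148 × 42.14% / 20.96% = -0.2976
β_Paxton = 0.390 × 24.03% / 20.96% = 0.4471
β_Bellamy = 0.264 × 54.19% / 20.96% = 0.6825
β_Yardley = 0.644 × 41.52% / 20.96% = 1.2757
β_Wren = 0.409 × 30.88% / 20.96% = 0.6026
β_Holloway = 0.909 × 16.45% / 20.96% = 0.7134
β_P = Σ w_i β_i = 0.14×-0.2976 + 0.25×0.4471 + 0.16×0.6825 + 0.14×1.2757 + 0.21×0.6026 + 0.10×0.7134 = 0.5558
MRP = 6.67% − 2.56% = 4.11%
E(R_P) = R_f + β_P × MRP = 2.56% + 0.5558 × 4.11% = 4.84%

4.84%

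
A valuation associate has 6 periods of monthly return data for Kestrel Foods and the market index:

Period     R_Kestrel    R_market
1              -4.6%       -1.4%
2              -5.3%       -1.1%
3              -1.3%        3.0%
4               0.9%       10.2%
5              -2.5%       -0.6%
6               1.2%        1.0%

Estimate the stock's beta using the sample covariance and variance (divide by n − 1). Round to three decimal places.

0.430

Mean R_i = (-4.6 − 5.3 − 1.3 + 0.9 − 2.5 + 1.2) / 6 = -1.9333%
Mean R_m = (-1.4 − 1.1 + 3.0 + 10.2 − 0.6 + 1.0) / 6 = 1.8500%
Σ(R_i − R̄_i)(R_m − R̄_m) = 41.7100  ⇒  Cov = 41.7100 / 5 = 8.3420
Σ(R_m − R̄_m)² = 97.0350  ⇒  Var(R_m) = 97.0350 / 5 = 19.4070
β = Cov / Var(R_m) = 8.3420 / 19.4070 = 0.4298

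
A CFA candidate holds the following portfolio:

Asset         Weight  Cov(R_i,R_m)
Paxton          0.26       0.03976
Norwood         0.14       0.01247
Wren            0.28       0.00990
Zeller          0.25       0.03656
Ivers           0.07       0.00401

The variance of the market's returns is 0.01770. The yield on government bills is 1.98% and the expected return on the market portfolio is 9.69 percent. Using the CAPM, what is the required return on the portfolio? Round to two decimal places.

12.55%

β_Paxton = 0.03976 / 0.01770 = 2.2463
β_Norwood = 0.01247 / 0.01770 = 0.7045
β_Wren = 0.00990 / 0.01770 = 0.5593
β_Zeller = 0.03656 / 0.01770 = 2.0655
β_Ivers = 0.00401 / 0.01770 = 0.2266
β_P = Σ w_i β_i = 0.26×2.2463 + 0.14×0.7045 + 0.28×0.5593 + 0.25×2.0655 + 0.07×0.2266 = 1.3715
MRP = 9.69% − 1.98% = 7.71%
E(R_P) = R_f + β_P × MRP = 1.98% + 1.3715 × 7.71% = 12.55%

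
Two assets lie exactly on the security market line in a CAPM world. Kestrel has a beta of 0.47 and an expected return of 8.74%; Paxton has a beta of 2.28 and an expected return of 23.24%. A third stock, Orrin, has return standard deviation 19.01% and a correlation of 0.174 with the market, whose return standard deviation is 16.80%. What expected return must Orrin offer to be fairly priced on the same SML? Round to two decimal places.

6.55%

MRP = (23.24% − 8.74%) / (2.28 − 0.47) = 8.0110%
R_f = 8.74% − 0.47 × 8.0110% = 4.9748%
β_Orrin = ρ·σ_i/σ_m = 0.174 × 19.01 / 16.80 = 0.1969
E(R_Orrin) = R_f + β × MRP = 4.9748% + 0.1969 × 8.0110% = 6.55%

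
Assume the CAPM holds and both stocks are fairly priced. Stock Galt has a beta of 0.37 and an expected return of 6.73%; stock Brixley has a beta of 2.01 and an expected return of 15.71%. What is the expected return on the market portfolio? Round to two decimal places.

Both satisfy E(R) = R_f + β·MRP, so the slope of the SML is
MRP = (15.71% − 6.73%) / (2.01 − 0.37) = 8.98% / 1.64 = 5.4756%
R_f = E(R_Galt) − β_Galt·MRP = 6.73% − 0.37 × 5.4756% = 4.7040%
E(R_m) = R_f + MRP = 4.7040% + 5.4756% = 10.18%

10.18%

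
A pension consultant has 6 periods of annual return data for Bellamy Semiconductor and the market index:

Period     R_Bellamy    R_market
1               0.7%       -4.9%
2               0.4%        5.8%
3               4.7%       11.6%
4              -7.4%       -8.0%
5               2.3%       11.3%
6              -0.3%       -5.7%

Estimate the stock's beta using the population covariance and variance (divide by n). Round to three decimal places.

0.350

Mean R_i = (0.7 + 0.4 + 4.7 − 7.4 + 2.3 − 0.3) / 6 = 0.0667%
Mean R_m = (-4.9 + 5.8 + 11.6 − 8.0 + 11.3 − 5.7) / 6 = 1.6833%
Σ(R_i − R̄_i)(R_m − R̄_m) = 139.6367  ⇒  Cov = 139.6367 / 6 = 23.2728
Σ(R_m − R̄_m)² = 399.3883  ⇒  Var(R_m) = 399.3883 / 6 = 66.5647
β = Cov / Var(R_m) = 23.2728 / 66.5647 = 0.3496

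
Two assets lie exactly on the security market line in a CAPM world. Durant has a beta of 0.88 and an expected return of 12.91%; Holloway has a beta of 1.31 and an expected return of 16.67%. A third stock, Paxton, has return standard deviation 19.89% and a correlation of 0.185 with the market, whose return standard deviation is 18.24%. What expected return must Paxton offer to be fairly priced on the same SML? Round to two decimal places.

MRP = (16.67% − 12.91%) / (1.31 − 0.88) = 8.7442%
R_f = 12.91% − 0.88 × 8.7442% = 5.2151%
β_Paxton = ρ·σ_i/σ_m = 0.185 × 19.89 / 18.24 = 0.2017
E(R_Paxton) = R_f + β × MRP = 5.2151% + 0.2017 × 8.7442% = 6.98%

6.98%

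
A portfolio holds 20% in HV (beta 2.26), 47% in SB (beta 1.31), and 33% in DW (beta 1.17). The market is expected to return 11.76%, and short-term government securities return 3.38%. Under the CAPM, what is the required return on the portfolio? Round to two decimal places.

15.56%

β_P = Σ w_i β_i = 0.20×2.26 + 0.47×1.31 + 0.33×1.17 = 1.4538
MRP = 11.76% − 3.38% = 8.38%
E(R_P) = R_f + β_P × MRP = 3.38% + 1.4538 × 8.38% = 15.56%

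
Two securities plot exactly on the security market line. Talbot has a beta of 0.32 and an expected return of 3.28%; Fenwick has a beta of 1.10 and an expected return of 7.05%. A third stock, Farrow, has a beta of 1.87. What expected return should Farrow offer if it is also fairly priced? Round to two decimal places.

MRP (SML slope) = (7.05% − 3.28%) / (1.10 − 0.32) = 3.77% / 0.78 = 4.8333%
R_f (intercept) = 3.28% − 0.32 × 4.8333% = 1.7333%
E(R_Farrow) = R_f + β × MRP = 1.7333% + 1.87 × 4.8333% = 10.77%

10.77%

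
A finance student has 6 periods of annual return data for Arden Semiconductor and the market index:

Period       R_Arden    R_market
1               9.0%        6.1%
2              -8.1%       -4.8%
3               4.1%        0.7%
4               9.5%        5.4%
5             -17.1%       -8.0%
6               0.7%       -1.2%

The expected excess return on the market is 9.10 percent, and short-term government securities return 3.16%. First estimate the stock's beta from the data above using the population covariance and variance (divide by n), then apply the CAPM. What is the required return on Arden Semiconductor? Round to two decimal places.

19.82%

Mean R_i = (9.0 − 8.1 + 4.1 + 9.5 − 17.1 + 0.7) / 6 = -0.3167%
Mean R_m = (6.1 − 4.8 + 0.7 + 5.4 − 8.0 − 1.2) / 6 = -0.3000%
Σ(R_i − R̄_i)(R_m − R̄_m) = 283.3400  ⇒  Cov = 283.3400 / 6 = 47.2233
Σ(R_m − R̄_m)² = 154.8000  ⇒  Var(R_m) = 154.8000 / 6 = 25.8000
β = Cov / Var(R_m) = 47.2233 / 25.8000 = 1.8304
E(R) = R_f + β × MRP = 3.16% + 1.8304 × 9.10% = 19.82%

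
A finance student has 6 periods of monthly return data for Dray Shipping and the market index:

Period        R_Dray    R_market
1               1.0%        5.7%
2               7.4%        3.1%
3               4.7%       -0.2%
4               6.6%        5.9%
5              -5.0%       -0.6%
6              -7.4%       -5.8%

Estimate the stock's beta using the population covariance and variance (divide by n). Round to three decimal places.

Mean R_i = (1.0 + 7.4 + 4.7 + 6.6 − 5.0 − 7.4) / 6 = 1.2167%
Mean R_m = (5.7 + 3.1 − 0.2 + 5.9 − 0.6 − 5.8) / 6 = 1.3500%
Σ(R_i − R̄_i)(R_m − R̄_m) = 102.7050  ⇒  Cov = 102.7050 / 6 = 17.1175
Σ(R_m − R̄_m)² = 100.0150  ⇒  Var(R_m) = 100.0150 / 6 = 16.6692
β = Cov / Var(R_m) = 17.1175 / 16.6692 = 1.0269

1.027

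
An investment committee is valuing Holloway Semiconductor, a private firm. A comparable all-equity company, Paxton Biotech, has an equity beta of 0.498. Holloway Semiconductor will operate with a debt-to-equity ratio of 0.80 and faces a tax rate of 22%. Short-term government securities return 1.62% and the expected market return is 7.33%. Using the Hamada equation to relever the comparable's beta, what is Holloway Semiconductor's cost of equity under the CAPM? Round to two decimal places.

6.24%

β_L = β_U × [1 + (1 − t)(D/E)] = 0.498 × [1 + (1 − 0.22) × 0.80]
    = 0.498 × [1 + 0.78 × 0.80] = 0.498 × 1.6240 = 0.8088
MRP = 7.33% − 1.62% = 5.71%
E(R) = R_f + β_L × MRP = 1.62% + 0.8088 × 5.71% = 6.24%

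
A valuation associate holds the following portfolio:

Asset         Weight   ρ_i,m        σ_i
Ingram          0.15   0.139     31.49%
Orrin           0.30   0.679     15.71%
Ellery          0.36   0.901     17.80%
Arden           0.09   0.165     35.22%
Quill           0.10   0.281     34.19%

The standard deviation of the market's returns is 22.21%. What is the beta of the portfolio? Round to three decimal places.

0.500

β_Ingram = 0.139 × 31.49% / 22.21% = 0.1971
β_Orrin = 0.679 × 15.71% / 22.21% = 0.4803
β_Ellery = 0.901 × 17.80% / 22.21% = 0.7221
β_Arden = 0.165 × 35.22% / 22.21% = 0.2617
β_Quill = 0.281 × 34.19% / 22.21% = 0.4326
β_P = Σ w_i β_i = 0.15×0.1971 + 0.30×0.4803 + 0.36×0.7221 + 0.09×0.2617 + 0.10×0.4326 = 0.5004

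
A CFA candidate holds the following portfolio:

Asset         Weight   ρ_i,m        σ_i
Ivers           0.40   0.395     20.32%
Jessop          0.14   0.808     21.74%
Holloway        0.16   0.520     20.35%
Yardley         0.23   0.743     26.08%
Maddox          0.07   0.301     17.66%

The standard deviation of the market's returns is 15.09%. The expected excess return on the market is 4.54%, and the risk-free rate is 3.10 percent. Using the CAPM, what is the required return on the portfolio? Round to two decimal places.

β_Ivers = 0.395 × 20.32% / 15.09% = 0.5319
β_Jessop = 0.808 × 21.74% / 15.09% = 1.1641
β_Holloway = 0.520 × 20.35% / 15.09% = 0.7013
β_Yardley = 0.743 × 26.08% / 15.09% = 1.2841
β_Maddox = 0.301 × 17.66% / 15.09% = 0.3523
β_P = Σ w_i β_i = 0.40×0.5319 + 0.14×1.1641 + 0.16×0.7013 + 0.23×1.2841 + 0.07×0.3523 = 0.8079
E(R_P) = R_f + β_P × MRP = 3.10% + 0.8079 × 4.54% = 6.77%

6.77%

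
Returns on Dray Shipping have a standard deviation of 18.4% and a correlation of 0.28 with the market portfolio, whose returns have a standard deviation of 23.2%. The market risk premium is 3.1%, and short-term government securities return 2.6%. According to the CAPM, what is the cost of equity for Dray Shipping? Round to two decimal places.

β = ρ × σ_i / σ_m = 0.28 × 18.4% / 23.2% = 0.2221
E(R) = 2.6% + 0.2221 × 3.1% = 3.29%

3.29%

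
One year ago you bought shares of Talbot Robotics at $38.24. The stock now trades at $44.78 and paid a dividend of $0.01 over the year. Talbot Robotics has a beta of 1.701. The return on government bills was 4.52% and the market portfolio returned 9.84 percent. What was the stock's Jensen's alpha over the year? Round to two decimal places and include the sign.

Realised HPR = (P1 + D1 − P0) / P0 = (44.78 + 0.01 − 38.24) / 38.24 = 6.55 / 38.24 = 17.1287%
MRP = 9.84% − 4.52% = 5.32%
CAPM required = R_f + β·MRP = 4.52% + 1.701 × 5.32% = 13.56932%
α = realised − required = 17.1287% − 13.56932% = +3.56%

+3.56%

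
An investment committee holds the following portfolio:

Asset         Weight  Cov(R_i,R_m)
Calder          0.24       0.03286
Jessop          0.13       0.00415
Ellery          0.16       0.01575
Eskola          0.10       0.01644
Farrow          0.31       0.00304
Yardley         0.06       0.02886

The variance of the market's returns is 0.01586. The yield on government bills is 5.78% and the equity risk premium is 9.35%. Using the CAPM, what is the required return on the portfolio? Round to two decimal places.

β_Calder = 0.03286 / 0.01586 = 2.0719
β_Jessop = 0.00415 / 0.01586 = 0.2617
β_Ellery = 0.01575 / 0.01586 = 0.9931
β_Eskola = 0.01644 / 0.01586 = 1.0366
β_Farrow = 0.00304 / 0.01586 = 0.1917
β_Yardley = 0.02886 / 0.01586 = 1.8197
β_P = Σ w_i β_i = 0.24×2.0719 + 0.13×0.2617 + 0.16×0.9931 + 0.10×1.0366 + 0.31×0.1917 + 0.06×1.8197 = 0.9624
E(R_P) = R_f + β_P × MRP = 5.78% + 0.9624 × 9.35% = 14.78%

14.78%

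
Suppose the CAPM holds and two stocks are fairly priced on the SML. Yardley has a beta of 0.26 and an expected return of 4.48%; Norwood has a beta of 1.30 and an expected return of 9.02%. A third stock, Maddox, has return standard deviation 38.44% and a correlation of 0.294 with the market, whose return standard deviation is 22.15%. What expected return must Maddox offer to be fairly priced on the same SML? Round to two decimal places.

MRP = (9.02% − 4.48%) / (1.30 − 0.26) = 4.3654%
R_f = 4.48% − 0.26 × 4.3654% = 3.3450%
β_Maddox = ρ·σ_i/σ_m = 0.294 × 38.44 / 22.15 = 0.5102
E(R_Maddox) = R_f + β × MRP = 3.3450% + 0.5102 × 4.3654% = 5.57%

5.57%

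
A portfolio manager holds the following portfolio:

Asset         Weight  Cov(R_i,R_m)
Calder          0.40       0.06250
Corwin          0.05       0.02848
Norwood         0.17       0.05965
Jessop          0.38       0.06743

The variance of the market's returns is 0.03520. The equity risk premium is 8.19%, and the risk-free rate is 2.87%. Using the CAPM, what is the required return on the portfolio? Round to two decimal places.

17.34%

β_Calder = 0.06250 / 0.03520 = 1.7756
β_Corwin = 0.02848 / 0.03520 = 0.8091
β_Norwood = 0.05965 / 0.03520 = 1.6946
β_Jessop = 0.06743 / 0.03520 = 1.9156
β_P = Σ w_i β_i = 0.40×1.7756 + 0.05×0.8091 + 0.17×1.6946 + 0.38×1.9156 = 1.7667
E(R_P) = R_f + β_P × MRP = 2.87% + 1.7667 × 8.19% = 17.34%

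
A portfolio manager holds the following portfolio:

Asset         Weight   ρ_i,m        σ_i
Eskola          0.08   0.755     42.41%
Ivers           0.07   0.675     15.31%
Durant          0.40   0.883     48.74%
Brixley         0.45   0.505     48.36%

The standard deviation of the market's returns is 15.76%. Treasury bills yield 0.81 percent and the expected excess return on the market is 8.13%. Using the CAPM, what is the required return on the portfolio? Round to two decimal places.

β_Eskola = 0.755 × 42.41% / 15.76% = 2.0317
β_Ivers = 0.675 × 15.31% / 15.76% = 0.6557
β_Durant = 0.883 × 48.74% / 15.76% = 2.7308
β_Brixley = 0.505 × 48.36% / 15.76% = 1.5496
β_P = Σ w_i β_i = 0.08×2.0317 + 0.07×0.6557 + 0.40×2.7308 + 0.45×1.5496 = 1.9981
E(R_P) = R_f + β_P × MRP = 0.81% + 1.9981 × 8.13% = 17.05%

17.05%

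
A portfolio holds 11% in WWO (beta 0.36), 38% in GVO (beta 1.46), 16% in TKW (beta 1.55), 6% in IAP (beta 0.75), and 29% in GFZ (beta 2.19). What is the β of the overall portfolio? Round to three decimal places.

β_P = Σ w_i β_i = 0.11×0.36 + 0.38×1.46 + 0.16×1.55 + 0.06×0.75 + 0.29×2.19 = 1.5225

1.523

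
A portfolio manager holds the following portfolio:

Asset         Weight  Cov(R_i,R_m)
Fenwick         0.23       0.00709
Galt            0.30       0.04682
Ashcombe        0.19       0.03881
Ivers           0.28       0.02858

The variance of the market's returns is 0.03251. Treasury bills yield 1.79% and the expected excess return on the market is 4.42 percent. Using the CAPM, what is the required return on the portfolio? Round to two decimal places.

6.01%

β_Fenwick = 0.00709 / 0.03251 = 0.2181
β_Galt = 0.04682 / 0.03251 = 1.4402
β_Ashcombe = 0.03881 / 0.03251 = 1.1938
β_Ivers = 0.02858 / 0.03251 = 0.8791
β_P = Σ w_i β_i = 0.23×0.2181 + 0.30×1.4402 + 0.19×1.1938 + 0.28×0.8791 = 0.9552
E(R_P) = R_f + β_P × MRP = 1.79% + 0.9552 × 4.42% = 6.01%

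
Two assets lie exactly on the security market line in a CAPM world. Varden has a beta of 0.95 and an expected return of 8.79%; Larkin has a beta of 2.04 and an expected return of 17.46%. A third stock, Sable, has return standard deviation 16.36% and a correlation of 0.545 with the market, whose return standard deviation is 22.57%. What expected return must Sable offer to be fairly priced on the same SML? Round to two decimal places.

4.38%

MRP = (17.46% − 8.79%) / (2.04 − 0.95) = 7.9541%
R_f = 8.79% − 0.95 × 7.9541% = 1.2336%
β_Sable = ρ·σ_i/σ_m = 0.545 × 16.36 / 22.57 = 0.3950
E(R_Sable) = R_f + β × MRP = 1.2336% + 0.3950 × 7.9541% = 4.38%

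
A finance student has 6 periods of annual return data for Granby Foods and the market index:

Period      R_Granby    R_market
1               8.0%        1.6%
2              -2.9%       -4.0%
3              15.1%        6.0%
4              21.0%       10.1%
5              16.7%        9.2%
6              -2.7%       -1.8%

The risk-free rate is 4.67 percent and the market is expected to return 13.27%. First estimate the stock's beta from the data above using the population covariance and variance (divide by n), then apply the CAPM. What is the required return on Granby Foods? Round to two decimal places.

Mean R_i = (8.0 − 2.9 + 15.1 + 21.0 + 16.7 − 2.7) / 6 = 9.2000%
Mean R_m = (1.6 − 4.0 + 6.0 + 10.1 + 9.2 − 1.8) / 6 = 3.5167%
Σ(R_i − R̄_i)(R_m − R̄_m) = 291.4800  ⇒  Cov = 291.4800 / 6 = 48.5800
Σ(R_m − R̄_m)² = 170.2483  ⇒  Var(R_m) = 170.2483 / 6 = 28.3747
β = Cov / Var(R_m) = 48.5800 / 28.3747 = 1.7121
MRP = 13.27% − 4.67% = 8.60%
E(R) = R_f + β × MRP = 4.67% + 1.7121 × 8.60% = 19.39%

19.39%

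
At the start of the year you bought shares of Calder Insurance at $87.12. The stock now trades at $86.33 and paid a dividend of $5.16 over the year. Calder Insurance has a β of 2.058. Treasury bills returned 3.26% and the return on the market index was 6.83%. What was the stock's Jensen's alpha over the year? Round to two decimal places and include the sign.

Realised HPR = (P1 + D1 − P0) / P0 = (86.33 + 5.16 − 87.12) / 87.12 = 4.37 / 87.12 = 5.0161%
MRP = 6.83% − 3.26% = 3.57%
CAPM required = R_f + β·MRP = 3.26% + 2.058 × 3.57% = 10.60706%
α = realised − required = 5.0161% − 10.60706% = -5.59%

-5.59%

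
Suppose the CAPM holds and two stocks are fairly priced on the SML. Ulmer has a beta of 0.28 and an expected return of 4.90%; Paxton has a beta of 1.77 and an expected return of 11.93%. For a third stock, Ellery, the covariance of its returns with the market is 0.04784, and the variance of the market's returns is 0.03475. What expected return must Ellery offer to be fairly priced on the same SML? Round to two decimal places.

10.07%

MRP = (11.93% − 4.90%) / (1.77 − 0.28) = 4.7181%
R_f = 4.90% − 0.28 × 4.7181% = 3.5789%
β_Ellery = Cov / Var(R_m) = 0.04784 / 0.03475 = 1.3767
E(R_Ellery) = R_f + β × MRP = 3.5789% + 1.3767 × 4.7181% = 10.07%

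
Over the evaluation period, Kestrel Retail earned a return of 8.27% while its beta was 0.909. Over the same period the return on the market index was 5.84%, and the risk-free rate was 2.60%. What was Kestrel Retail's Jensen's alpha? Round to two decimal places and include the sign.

Market excess return = 5.84% − 2.60% = 3.24%
CAPM benchmark = R_f + β(R_m − R_f) = 2.60% + 0.909 × 3.24% = 5.54516%
α = actual − benchmark = 8.27% − 5.54516% = +2.72%

+2.72%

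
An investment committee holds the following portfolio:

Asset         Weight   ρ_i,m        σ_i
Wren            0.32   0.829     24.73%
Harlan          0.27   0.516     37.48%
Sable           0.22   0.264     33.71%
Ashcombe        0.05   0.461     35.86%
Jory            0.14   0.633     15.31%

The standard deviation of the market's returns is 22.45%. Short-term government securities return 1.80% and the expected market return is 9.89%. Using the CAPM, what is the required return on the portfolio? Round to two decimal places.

β_Wren = 0.829 × 24.73% / 22.45% = 0.9132
β_Harlan = 0.516 × 37.48% / 22.45% = 0.8615
β_Sable = 0.264 × 33.71% / 22.45% = 0.3964
β_Ashcombe = 0.461 × 35.86% / 22.45% = 0.7364
β_Jory = 0.633 × 15.31% / 22.45% = 0.4317
β_P = Σ w_i β_i = 0.32×0.9132 + 0.27×0.8615 + 0.22×0.3964 + 0.05×0.7364 + 0.14×0.4317 = 0.7093
MRP = 9.89% − 1.80% = 8.09%
E(R_P) = R_f + β_P × MRP = 1.80% + 0.7093 × 8.09% = 7.54%

7.54%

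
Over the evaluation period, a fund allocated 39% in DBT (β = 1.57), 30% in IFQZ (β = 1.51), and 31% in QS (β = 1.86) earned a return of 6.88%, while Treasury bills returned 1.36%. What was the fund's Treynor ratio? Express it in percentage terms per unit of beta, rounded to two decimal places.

β_P = 0.39×1.57 + 0.30×1.51 + 0.31×1.86 = 1.6419
Treynor = (R_P − R_f) / β_P = (6.88% − 1.36%) / 1.6419 = 5.52% / 1.6419 = 3.36%

3.36%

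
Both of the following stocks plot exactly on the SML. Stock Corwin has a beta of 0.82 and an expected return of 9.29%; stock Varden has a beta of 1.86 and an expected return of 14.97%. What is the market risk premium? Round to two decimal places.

Both satisfy E(R) = R_f + β·MRP, so the slope of the SML is
MRP = (14.97% − 9.29%) / (1.86 − 0.82) = 5.68% / 1.04 = 5.4615%

5.46%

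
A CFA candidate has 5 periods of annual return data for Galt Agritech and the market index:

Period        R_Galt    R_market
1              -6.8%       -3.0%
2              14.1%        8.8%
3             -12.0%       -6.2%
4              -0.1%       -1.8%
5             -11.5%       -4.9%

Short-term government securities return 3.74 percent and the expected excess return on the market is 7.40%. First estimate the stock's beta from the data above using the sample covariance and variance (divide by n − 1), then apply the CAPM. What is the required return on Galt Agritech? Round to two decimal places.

Mean R_i = (-6.8 + 14.1 − 12.0 − 0.1 − 11.5) / 5 = -3.2600%
Mean R_m = (-3.0 + 8.8 − 6.2 − 1.8 − 4.9) / 5 = -1.4200%
Σ(R_i − R̄_i)(R_m − R̄_m) = 252.2640  ⇒  Cov = 252.2640 / 4 = 63.0660
Σ(R_m − R̄_m)² = 142.0480  ⇒  Var(R_m) = 142.0480 / 4 = 35.5120
β = Cov / Var(R_m) = 63.0660 / 35.5120 = 1.7759
E(R) = R_f + β × MRP = 3.74% + 1.7759 × 7.40% = 16.88%

16.88%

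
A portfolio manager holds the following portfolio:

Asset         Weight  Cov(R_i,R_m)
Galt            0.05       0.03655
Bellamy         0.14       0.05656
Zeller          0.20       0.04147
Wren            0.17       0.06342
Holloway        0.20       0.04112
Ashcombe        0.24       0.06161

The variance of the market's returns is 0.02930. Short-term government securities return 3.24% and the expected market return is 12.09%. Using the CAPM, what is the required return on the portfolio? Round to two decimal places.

18.90%

β_Galt = 0.03655 / 0.02930 = 1.2474
β_Bellamy = 0.05656 / 0.02930 = 1.9304
β_Zeller = 0.04147 / 0.02930 = 1.4154
β_Wren = 0.06342 / 0.02930 = 2.1645
β_Holloway = 0.04112 / 0.02930 = 1.4034
β_Ashcombe = 0.06161 / 0.02930 = 2.1027
β_P = Σ w_i β_i = 0.05×1.2474 + 0.14×1.9304 + 0.20×1.4154 + 0.17×2.1645 + 0.20×1.4034 + 0.24×2.1027 = 1.7690
MRP = 12.09% − 3.24% = 8.85%
E(R_P) = R_f + β_P × MRP = 3.24% + 1.7690 × 8.85% = 18.90%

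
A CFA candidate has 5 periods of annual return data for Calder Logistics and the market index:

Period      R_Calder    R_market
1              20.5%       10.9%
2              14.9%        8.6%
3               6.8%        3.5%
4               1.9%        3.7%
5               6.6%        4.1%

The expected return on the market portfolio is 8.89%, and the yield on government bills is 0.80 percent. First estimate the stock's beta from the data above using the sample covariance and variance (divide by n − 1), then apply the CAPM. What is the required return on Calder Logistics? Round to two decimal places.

Mean R_i = (20.5 + 14.9 + 6.8 + 1.9 + 6.6) / 5 = 10.1400%
Mean R_m = (10.9 + 8.6 + 3.5 + 3.7 + 4.1) / 5 = 6.1600%
Σ(R_i − R̄_i)(R_m − R̄_m) = 97.1680  ⇒  Cov = 97.1680 / 4 = 24.2920
Σ(R_m − R̄_m)² = 45.7920  ⇒  Var(R_m) = 45.7920 / 4 = 11.4480
β = Cov / Var(R_m) = 24.2920 / 11.4480 = 2.1219
MRP = 8.89% − 0.80% = 8.09%
E(R) = R_f + β × MRP = 0.80% + 2.1219 × 8.09% = 17.97%

17.97%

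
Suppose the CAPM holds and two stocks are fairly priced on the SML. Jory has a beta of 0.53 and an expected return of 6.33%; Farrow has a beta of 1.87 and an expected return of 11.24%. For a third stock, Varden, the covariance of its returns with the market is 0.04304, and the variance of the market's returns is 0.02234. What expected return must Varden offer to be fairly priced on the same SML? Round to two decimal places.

11.45%

MRP = (11.24% − 6.33%) / (1.87 − 0.53) = 3.6642%
R_f = 6.33% − 0.53 × 3.6642% = 4.3880%
β_Varden = Cov / Var(R_m) = 0.04304 / 0.02234 = 1.9266
E(R_Varden) = R_f + β × MRP = 4.3880% + 1.9266 × 3.6642% = 11.45%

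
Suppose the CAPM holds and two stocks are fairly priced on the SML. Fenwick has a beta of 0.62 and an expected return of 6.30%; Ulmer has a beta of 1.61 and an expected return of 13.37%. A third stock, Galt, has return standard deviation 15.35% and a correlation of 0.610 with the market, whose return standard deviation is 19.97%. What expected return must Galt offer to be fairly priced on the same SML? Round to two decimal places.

MRP = (13.37% − 6.30%) / (1.61 − 0.62) = 7.1414%
R_f = 6.30% − 0.62 × 7.1414% = 1.8723%
β_Galt = ρ·σ_i/σ_m = 0.610 × 15.35 / 19.97 = 0.4689
E(R_Galt) = R_f + β × MRP = 1.8723% + 0.4689 × 7.1414% = 5.22%

5.22%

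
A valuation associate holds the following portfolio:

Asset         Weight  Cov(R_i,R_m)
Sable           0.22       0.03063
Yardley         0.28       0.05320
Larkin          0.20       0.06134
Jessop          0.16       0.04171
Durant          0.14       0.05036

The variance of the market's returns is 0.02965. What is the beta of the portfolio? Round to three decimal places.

1.606

β_Sable = 0.03063 / 0.02965 = 1.0331
β_Yardley = 0.05320 / 0.02965 = 1.7943
β_Larkin = 0.06134 / 0.02965 = 2.0688
β_Jessop = 0.04171 / 0.02965 = 1.4067
β_Durant = 0.05036 / 0.02965 = 1.6985
β_P = Σ w_i β_i = 0.22×1.0331 + 0.28×1.7943 + 0.20×2.0688 + 0.16×1.4067 + 0.14×1.6985 = 1.6063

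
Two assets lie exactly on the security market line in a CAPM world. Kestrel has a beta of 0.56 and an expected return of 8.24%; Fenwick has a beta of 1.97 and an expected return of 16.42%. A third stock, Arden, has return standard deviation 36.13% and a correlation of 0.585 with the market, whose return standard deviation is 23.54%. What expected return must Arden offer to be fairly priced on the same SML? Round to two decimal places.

MRP = (16.42% − 8.24%) / (1.97 − 0.56) = 5.8014%
R_f = 8.24% − 0.56 × 5.8014% = 4.9912%
β_Arden = ρ·σ_i/σ_m = 0.585 × 36.13 / 23.54 = 0.8979
E(R_Arden) = R_f + β × MRP = 4.9912% + 0.8979 × 5.8014% = 10.20%

10.20%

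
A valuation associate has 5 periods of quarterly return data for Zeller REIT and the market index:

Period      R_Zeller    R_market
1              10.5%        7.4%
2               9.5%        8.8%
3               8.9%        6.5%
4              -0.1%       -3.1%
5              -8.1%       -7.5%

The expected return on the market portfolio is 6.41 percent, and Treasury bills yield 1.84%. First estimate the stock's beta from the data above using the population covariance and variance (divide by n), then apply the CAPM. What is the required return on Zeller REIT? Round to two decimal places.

Mean R_i = (10.5 + 9.5 + 8.9 − 0.1 − 8.1) / 5 = 4.1400%
Mean R_m = (7.4 + 8.8 + 6.5 − 3.1 − 7.5) / 5 = 2.4200%
Σ(R_i − R̄_i)(R_m − R̄_m) = 230.1160  ⇒  Cov = 230.1160 / 5 = 46.0232
Σ(R_m − R̄_m)² = 211.0280  ⇒  Var(R_m) = 211.0280 / 5 = 42.2056
β = Cov / Var(R_m) = 46.0232 / 42.2056 = 1.0905
MRP = 6.41% − 1.84% = 4.57%
E(R) = R_f + β × MRP = 1.84% + 1.0905 × 4.57% = 6.82%

6.82%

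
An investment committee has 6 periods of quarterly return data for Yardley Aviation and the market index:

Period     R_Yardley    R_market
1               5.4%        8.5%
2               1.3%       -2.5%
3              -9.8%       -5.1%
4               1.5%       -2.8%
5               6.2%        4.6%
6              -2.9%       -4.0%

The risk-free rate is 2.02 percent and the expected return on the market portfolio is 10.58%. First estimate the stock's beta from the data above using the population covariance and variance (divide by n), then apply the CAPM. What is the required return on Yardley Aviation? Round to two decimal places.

Mean R_i = (5.4 + 1.3 − 9.8 + 1.5 + 6.2 − 2.9) / 6 = 0.2833%
Mean R_m = (8.5 − 2.5 − 5.1 − 2.8 + 4.6 − 4.0) / 6 = -0.2167%
Σ(R_i − R̄_i)(R_m − R̄_m) = 128.9183  ⇒  Cov = 128.9183 / 6 = 21.4864
Σ(R_m − R̄_m)² = 149.2283  ⇒  Var(R_m) = 149.2283 / 6 = 24.8714
β = Cov / Var(R_m) = 21.4864 / 24.8714 = 0.8639
MRP = 10.58% − 2.02% = 8.56%
E(R) = R_f + β × MRP = 2.02% + 0.8639 × 8.56% = 9.41%

9.41%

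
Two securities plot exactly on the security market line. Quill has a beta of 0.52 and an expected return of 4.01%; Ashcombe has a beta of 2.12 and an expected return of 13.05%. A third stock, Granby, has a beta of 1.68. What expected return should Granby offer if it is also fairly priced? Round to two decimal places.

MRP (SML slope) = (13.05% − 4.01%) / (2.12 − 0.52) = 9.04% / 1.60 = 5.6500%
R_f (intercept) = 4.01% − 0.52 × 5.6500% = 1.0720%
E(R_Granby) = R_f + β × MRP = 1.0720% + 1.68 × 5.6500% = 10.56%

10.56%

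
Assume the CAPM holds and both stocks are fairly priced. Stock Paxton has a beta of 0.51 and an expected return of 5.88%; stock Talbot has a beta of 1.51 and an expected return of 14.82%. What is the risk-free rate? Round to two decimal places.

1.32%

Both satisfy E(R) = R_f + β·MRP, so the slope of the SML is
MRP = (14.82% − 5.88%) / (1.51 − 0.51) = 8.94% / 1.00 = 8.9400%
R_f = E(R_Paxton) − β_Paxton·MRP = 5.88% − 0.51 × 8.9400% = 1.3206%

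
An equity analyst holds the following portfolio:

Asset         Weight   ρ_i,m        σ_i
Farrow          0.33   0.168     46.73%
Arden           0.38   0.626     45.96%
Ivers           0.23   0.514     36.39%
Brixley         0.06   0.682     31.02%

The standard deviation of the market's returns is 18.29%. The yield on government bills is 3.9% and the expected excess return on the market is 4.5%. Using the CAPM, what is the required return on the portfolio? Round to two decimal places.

β_Farrow = 0.168 × 46.73% / 18.29% = 0.4292
β_Arden = 0.626 × 45.96% / 18.29% = 1.5730
β_Ivers = 0.514 × 36.39% / 18.29% = 1.0227
β_Brixley = 0.682 × 31.02% / 18.29% = 1.1567
β_P = Σ w_i β_i = 0.33×0.4292 + 0.38×1.5730 + 0.23×1.0227 + 0.06×1.1567 = 1.0440
E(R_P) = R_f + β_P × MRP = 3.9% + 1.0440 × 4.5% = 8.60%

8.60%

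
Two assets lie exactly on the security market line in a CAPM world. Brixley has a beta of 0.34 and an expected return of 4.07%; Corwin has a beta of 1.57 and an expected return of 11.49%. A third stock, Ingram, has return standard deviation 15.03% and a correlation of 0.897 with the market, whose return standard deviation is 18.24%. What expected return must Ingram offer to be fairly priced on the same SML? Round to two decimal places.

6.48%

MRP = (11.49% − 4.07%) / (1.57 − 0.34) = 6.0325%
R_f = 4.07% − 0.34 × 6.0325% = 2.0190%
β_Ingram = ρ·σ_i/σ_m = 0.897 × 15.03 / 18.24 = 0.7391
E(R_Ingram) = R_f + β × MRP = 2.0190% + 0.7391 × 6.0325% = 6.48%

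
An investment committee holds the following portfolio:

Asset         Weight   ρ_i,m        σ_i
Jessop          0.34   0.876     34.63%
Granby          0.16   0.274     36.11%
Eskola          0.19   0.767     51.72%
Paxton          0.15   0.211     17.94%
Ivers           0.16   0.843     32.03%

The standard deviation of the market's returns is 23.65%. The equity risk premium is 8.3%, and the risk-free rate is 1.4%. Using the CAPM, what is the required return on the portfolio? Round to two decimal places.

9.94%

β_Jessop = 0.876 × 34.63% / 23.65% = 1.2827
β_Granby = 0.274 × 36.11% / 23.65% = 0.4184
β_Eskola = 0.767 × 51.72% / 23.65% = 1.6773
β_Paxton = 0.211 × 17.94% / 23.65% = 0.1601
β_Ivers = 0.843 × 32.03% / 23.65% = 1.1417
β_P = Σ w_i β_i = 0.34×1.2827 + 0.16×0.4184 + 0.19×1.6773 + 0.15×0.1601 + 0.16×1.1417 = 1.0284
E(R_P) = R_f + β_P × MRP = 1.4% + 1.0284 × 8.3% = 9.94%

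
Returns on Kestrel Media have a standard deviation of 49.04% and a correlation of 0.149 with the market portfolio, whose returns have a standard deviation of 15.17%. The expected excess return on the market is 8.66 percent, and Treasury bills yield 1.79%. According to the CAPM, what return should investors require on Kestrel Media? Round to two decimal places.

5.96%

β = ρ × σ_i / σ_m = 0.149 × 49.04% / 15.17% = 0.4817
E(R) = 1.79% + 0.4817 × 8.66% = 5.96%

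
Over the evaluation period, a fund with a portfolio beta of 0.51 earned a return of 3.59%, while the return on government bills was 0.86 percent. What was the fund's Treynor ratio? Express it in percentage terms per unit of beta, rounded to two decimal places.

Treynor = (R_P − R_f) / β_P = (3.59% − 0.86%) / 0.5100 = 2.73% / 0.5100 = 5.35%

5.35%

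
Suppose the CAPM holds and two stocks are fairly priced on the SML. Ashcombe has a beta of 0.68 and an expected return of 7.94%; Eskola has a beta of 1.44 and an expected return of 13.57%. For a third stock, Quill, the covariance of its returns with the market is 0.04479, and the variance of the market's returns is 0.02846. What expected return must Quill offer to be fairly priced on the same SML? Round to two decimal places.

MRP = (13.57% − 7.94%) / (1.44 − 0.68) = 7.4079%
R_f = 7.94% − 0.68 × 7.4079% = 2.9026%
β_Quill = Cov / Var(R_m) = 0.04479 / 0.02846 = 1.5738
E(R_Quill) = R_f + β × MRP = 2.9026% + 1.5738 × 7.4079% = 14.56%

14.56%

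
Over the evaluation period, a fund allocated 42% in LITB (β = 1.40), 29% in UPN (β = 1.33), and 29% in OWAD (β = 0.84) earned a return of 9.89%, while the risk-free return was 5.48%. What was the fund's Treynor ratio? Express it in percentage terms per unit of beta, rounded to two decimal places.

β_P = 0.42×1.40 + 0.29×1.33 + 0.29×0.84 = 1.2173
Treynor = (R_P − R_f) / β_P = (9.89% − 5.48%) / 1.2173 = 4.41% / 1.2173 = 3.62%

3.62%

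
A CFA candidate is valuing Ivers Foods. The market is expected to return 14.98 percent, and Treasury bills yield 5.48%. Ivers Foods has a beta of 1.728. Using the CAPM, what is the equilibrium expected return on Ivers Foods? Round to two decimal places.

21.90%

Market risk premium = E(R_m) − R_f = 14.98% − 5.48% = 9.50%
E(R) = R_f + β × MRP = 5.48% + 1.728 × 9.50% = 21.90%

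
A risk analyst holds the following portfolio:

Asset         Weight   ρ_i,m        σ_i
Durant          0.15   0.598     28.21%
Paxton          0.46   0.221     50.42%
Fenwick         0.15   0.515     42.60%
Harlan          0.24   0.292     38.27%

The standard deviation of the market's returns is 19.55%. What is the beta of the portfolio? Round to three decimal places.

0.697

β_Durant = 0.598 × 28.21% / 19.55% = 0.8629
β_Paxton = 0.221 × 50.42% / 19.55% = 0.5700
β_Fenwick = 0.515 × 42.60% / 19.55% = 1.1222
β_Harlan = 0.292 × 38.27% / 19.55% = 0.5716
β_P = Σ w_i β_i = 0.15×0.8629 + 0.46×0.5700 + 0.15×1.1222 + 0.24×0.5716 = 0.6971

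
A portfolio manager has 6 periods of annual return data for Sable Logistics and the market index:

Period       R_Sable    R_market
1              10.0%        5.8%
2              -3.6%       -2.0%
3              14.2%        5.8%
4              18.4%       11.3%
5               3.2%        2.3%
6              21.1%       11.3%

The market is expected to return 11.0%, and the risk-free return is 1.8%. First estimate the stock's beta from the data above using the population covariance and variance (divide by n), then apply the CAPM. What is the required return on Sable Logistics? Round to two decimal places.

18.14%

Mean R_i = (10.0 − 3.6 + 14.2 + 18.4 + 3.2 + 21.1) / 6 = 10.5500%
Mean R_m = (5.8 − 2.0 + 5.8 + 11.3 + 2.3 + 11.3) / 6 = 5.7500%
Σ(R_i − R̄_i)(R_m − R̄_m) = 237.2950  ⇒  Cov = 237.2950 / 6 = 39.5492
Σ(R_m − R̄_m)² = 133.5750  ⇒  Var(R_m) = 133.5750 / 6 = 22.2625
β = Cov / Var(R_m) = 39.5492 / 22.2625 = 1.7765
MRP = 11.0% − 1.8% = 9.20%
E(R) = R_f + β × MRP = 1.8% + 1.7765 × 9.2% = 18.14%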